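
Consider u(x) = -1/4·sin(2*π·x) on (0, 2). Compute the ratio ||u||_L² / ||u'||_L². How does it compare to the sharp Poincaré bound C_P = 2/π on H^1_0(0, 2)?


||u||_L² / ||u'||_L² = 1/(2*π) < C_P = 2/π.

u(x) = -1/4·sin(2*π·x), so u'(x) = -π*cos(2*π*x)/2.
Writing u(x) = A·sin(kπx/L) with A = -1/4 and k = 4, use ∫_0^L sin²(kπx/L) dx = L/2 and ∫_0^L cos²(kπx/L) dx = L/2.
u² = 1/16·sin²(2*π·x) and (u')² = π^2/4·cos²(2*π·x), and each of sin², cos² integrates to L/2 = 1 over (0, 2).
∫_0^2 u² dx = 1/16, so ||u||_L² = 1/4.
∫_0^2 (u')² dx = π^2/4, so ||u'||_L² = π/2.
Ratio ||u||_L² / ||u'||_L² = 1/(2*π).
Sharp Poincaré constant on H^1_0(0, 2) is C_P = L/π = 2/π, achieved by sin(π/2·x).
This is the k = 4 harmonic; the ratio L/(kπ) is strictly less than C_P = L/π, consistent with the sharp inequality ||u||_L² ≤ C_P ||u'||_L².


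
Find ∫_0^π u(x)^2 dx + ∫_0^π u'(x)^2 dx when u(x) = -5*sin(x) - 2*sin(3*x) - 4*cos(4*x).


||u||_{H^1(0,π)}^2 = -6800/21 + 181*π

u'(x) = 16*sin(4*x) - 5*cos(x) - 6*cos(3*x).
Expand u² and (u')² and integrate term by term on (0, π), using: for integers n ≥ 1, ∫_0^π sin²(nx) dx = ∫_0^π cos²(nx) dx = π/2; for n ≠ n', ∫_0^π sin(nx)sin(n'x) dx = ∫_0^π cos(nx)cos(n'x) dx = 0; and by product-to-sum, ∫_0^π sin(nx)cos(n'x) dx = ½∫_0^π [sin((n+n')x) + sin((n−n')x)] dx, which is 0 when n+n' is even and 2n/(n²−n'²) when n+n' is odd (it need not vanish on (0, π)).
  u² squared terms: (-5)²·∫sin(x)² dx = 25·π/2 = 25*π/2;  (-4)²·∫cos(4x)² dx = 16·π/2 = 8*π;  (-2)²·∫sin(3x)² dx = 4·π/2 = 2*π.
  u² cross terms: 2·(-5)·(-4)·∫sin(x)·cos(4x) dx = 40·(-2/15) = -16/3;  2·(-5)·(-2)·∫sin(x)·sin(3x) dx = 20·(0) = 0;  2·(-4)·(-2)·∫cos(4x)·sin(3x) dx = 16·(-6/7) = -96/7.
  So ∫_0^π u² dx = 25*π/2 + 8*π + 2*π − 16/3 + 0 − 96/7 = -400/21 + 45*π/2.
  (u')² squared terms: (-6)²·∫cos(3x)² dx = 36·π/2 = 18*π;  (-5)²·∫cos(x)² dx = 25·π/2 = 25*π/2;  (16)²·∫sin(4x)² dx = 256·π/2 = 128*π.
  (u')² cross terms: 2·(-6)·(-5)·∫cos(3x)·cos(x) dx = 60·(0) = 0;  2·(-6)·(16)·∫cos(3x)·sin(4x) dx = -192·(8/7) = -1536/7;  2·(-5)·(16)·∫cos(x)·sin(4x) dx = -160·(8/15) = -256/3.
  So ∫_0^π (u')² dx = 18*π + 25*π/2 + 128*π + 0 − 1536/7 − 256/3 = -6400/21 + 317*π/2.
||u||_{H^1}^2 = (-400/21 + 45*π/2) + (-6400/21 + 317*π/2) = -6800/21 + 181*π.


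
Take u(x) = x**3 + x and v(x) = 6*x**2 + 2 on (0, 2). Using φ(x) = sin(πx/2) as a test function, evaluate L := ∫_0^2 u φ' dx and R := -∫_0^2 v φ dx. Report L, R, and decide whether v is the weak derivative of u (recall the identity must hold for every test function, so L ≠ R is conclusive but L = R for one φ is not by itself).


LHS = -28/π + 96/π^3, RHS = -56/π + 192/π^3. No, v is not the weak derivative of u.

u(x) = x**3 + x, classical derivative u'(x) = 3*x**2 + 1.
φ(x) = sin(πx/2), so φ'(x) = π*cos(π*x/2)/2.
Note φ(0) = φ(2) = 0, so the boundary term u·φ vanishes.
LHS = ∫_0^2 u(x) φ'(x) dx = ∫_0^2 (π*x^3*cos(π*x/2)/2 + π*x*cos(π*x/2)/2) dx. Term by term:
  ∫_0^2 π*x*cos(π*x/2)/2 dx = -4/π;  ∫_0^2 π*x^3*cos(π*x/2)/2 dx = -24/π + 96/π^3.
Sum: -4/π + -24/π + 96/π^3 = -28/π + 96/π^3.
So LHS = -28/π + 96/π^3.
∫_0^2 v(x) φ(x) dx = ∫_0^2 (6*x^2*sin(π*x/2) + 2*sin(π*x/2)) dx. Term by term:
  ∫_0^2 2*sin(π*x/2) dx = 8/π;  ∫_0^2 6*x^2*sin(π*x/2) dx = -192/π^3 + 48/π.
Sum: 8/π + -192/π^3 + 48/π = -192/π^3 + 56/π.
So RHS = -∫_0^2 v(x) φ(x) dx = -56/π + 192/π^3.
LHS − RHS = -96/π^3 + 28/π ≠ 0, so the identity fails.
(For a valid weak derivative the identity must hold for EVERY test function, in particular this one. The failure shows v is NOT the weak derivative of u.)
Correct weak derivative would be u'(x) = 3*x**2 + 1.


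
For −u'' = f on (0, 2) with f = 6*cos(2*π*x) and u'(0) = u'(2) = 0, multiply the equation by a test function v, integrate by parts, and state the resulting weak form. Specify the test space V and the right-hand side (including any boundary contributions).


V = H^1(0, 2) (no boundary constraint on v; u is determined up to an additive constant); weak form: ∫_0^2 u'v' dx = ∫_0^2 (6*cos(2*π*x)) v dx for all v ∈ V.

Multiply both sides by a test function v and integrate from 0 to 2:
  ∫_0^2 −u''(x) v(x) dx = ∫_0^2 f(x) v(x) dx.
Integrate the LHS by parts once:
  ∫_0^2 −u'' v dx = −[u'(x) v(x)]_0^2 + ∫_0^2 u'(x) v'(x) dx.
Thus ∫_0^2 u'(x) v'(x) dx = ∫_0^2 f(x) v(x) dx + [u'(x) v(x)]_0^2.
Choose V so that boundary terms are either known or forced to vanish.
u has homogeneous Neumann: u'(0) = u'(2) = 0. So [u' v]_0^2 = 0·v(2) − 0·v(0) = 0 for any v; take V = H^1(0, 2).
Weak formulation: find u (satisfying any essential BC) such that ∫_0^2 u'(x) v'(x) dx = ∫_0^2 f v dx for all v ∈ V (homogeneous Neumann, so boundary terms vanish).
Substituting f(x) = 6*cos(2*π*x), the right-hand side is ∫_0^2 (6*cos(2*π*x)) v dx.
Compatibility check (pure Neumann): taking v ≡ 1 ∈ V gives 0 = ∫_0^2 f dx + (0) − (0), i.e. ∫_0^2 f dx must equal u'(0) − u'(2) = 0. Indeed ∫_0^2 (6*cos(2*π*x)) dx = 0, so the data are compatible. The solution is then unique only up to an additive constant (fix it e.g. by requiring ∫_0^2 u dx = 0).


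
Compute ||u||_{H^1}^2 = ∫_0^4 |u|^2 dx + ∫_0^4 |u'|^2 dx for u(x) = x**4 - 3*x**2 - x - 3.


||u||_{H^1}^2 = 2720392/63

The H^1 norm (squared) on an interval (0, L) is
  ||u||_{H^1}^2 = ∫_0^L u(x)^2 dx + ∫_0^L u'(x)^2 dx.
Compute u'(x) = 4*x**3 - 6*x - 1.
Then u(x)^2 = x**8 - 6*x**6 - 2*x**5 + 3*x**4 + 6*x**3 + 19*x**2 + 6*x + 9 and u'(x)^2 = 16*x**6 - 48*x**4 - 8*x**3 + 36*x**2 + 12*x + 1.
Integrate each monomial from 0 to 4 using ∫_0^4 c·x^n dx = c·4^(n+1)/(n+1):
  ∫_0^4 u(x)^2 dx = ∫_0^4 (x^8 - 6*x^6 - 2*x^5 + 3*x^4 + 6*x^3 + 19*x^2 + 6*x + 9) dx. Term by term:
    ∫_0^4 x^8 dx = 262144/9;  ∫_0^4 -6*x^6 dx = -98304/7;  ∫_0^4 -2*x^5 dx = -4096/3;
    ∫_0^4 3*x^4 dx = 3072/5;  ∫_0^4 6*x^3 dx = 384;  ∫_0^4 19*x^2 dx = 1216/3;
    ∫_0^4 6*x dx = 48;  ∫_0^4 9 dx = 36.
  Sum: 262144/9 − 98304/7 − 4096/3 + 3072/5 + 384 + 1216/3 + 48 + 36 = 4789916/315.
  ∫_0^4 u'(x)^2 dx = ∫_0^4 (16*x^6 - 48*x^4 - 8*x^3 + 36*x^2 + 12*x + 1) dx. Term by term:
    ∫_0^4 16*x^6 dx = 262144/7;  ∫_0^4 -48*x^4 dx = -49152/5;  ∫_0^4 -8*x^3 dx = -512;
    ∫_0^4 36*x^2 dx = 768;  ∫_0^4 12*x dx = 96;  ∫_0^4 1 dx = 4.
  Sum: 262144/7 − 49152/5 − 512 + 768 + 96 + 4 = 979116/35.
Adding: ||u||_{H^1}^2 = 4789916/315 + 979116/35 = 2720392/63.


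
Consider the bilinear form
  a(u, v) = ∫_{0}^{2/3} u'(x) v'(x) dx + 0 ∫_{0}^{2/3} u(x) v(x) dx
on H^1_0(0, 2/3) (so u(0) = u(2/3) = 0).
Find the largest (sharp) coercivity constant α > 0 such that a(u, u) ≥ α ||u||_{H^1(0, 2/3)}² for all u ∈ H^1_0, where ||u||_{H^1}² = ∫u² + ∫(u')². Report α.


α = 9*π^2/(4 + 9*π^2)

Coercivity of a(·,·) on H^1_0(0, 2/3) means a(u, u) ≥ α ||u||_{H^1}² for every u ∈ H^1_0.
The interval has length L = 2/3, and Poincaré/coercivity depend only on L. Here a(u, u) = ∫(u')² + (0)·∫u².
Here c = 0, so a(u,u) = ∫(u')² alone. The condition a(u,u) ≥ α||u||_{H^1}² reads (1−α)∫(u')² ≥ (α−c)∫u². Any admissible α is ≤ 1 (rapidly oscillating u have ∫u²/∫(u')² → 0), and α = 1 would force 0 ≥ (1−c)∫u², impossible since c < 1; so 1−α > 0. By the sharp Poincaré inequality on H^1_0 of an interval of length L, ∫(u')² ≥ (π/L)²∫u² with equality for the first sine mode sin(π(x−x₀)/L) (x₀ the left endpoint), so the inequality holds for all u iff (1−α)(π/L)² ≥ α − c, i.e. α ≤ ((π/L)² + c)/((π/L)² + 1) = (1 + c(L/π)²)/(1 + (L/π)²). (Direct route, valid since c ≤ 0: Poincaré gives c∫u² ≥ c(L/π)²∫(u')², so a(u,u) ≥ (1 + c(L/π)²)∫(u')², while ||u||_{H^1}² ≤ (1 + (L/π)²)∫(u')²; dividing yields the same α.) With (π/L)² = 9*π^2/4 and c = 0, the largest admissible constant is α = ((π/L)² + c)/((π/L)² + 1).
Simplifying, α = 9*π^2/(4 + 9*π^2).


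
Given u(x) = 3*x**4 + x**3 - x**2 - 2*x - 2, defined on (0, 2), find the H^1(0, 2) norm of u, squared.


||u||_{H^1}^2 = 349312/105

The H^1 norm (squared) on an interval (0, L) is
  ||u||_{H^1}^2 = ∫_0^L u(x)^2 dx + ∫_0^L u'(x)^2 dx.
Compute u'(x) = 12*x**3 + 3*x**2 - 2*x - 2.
Then u(x)^2 = 9*x**8 + 6*x**7 - 5*x**6 - 14*x**5 - 15*x**4 + 8*x**2 + 8*x + 4 and u'(x)^2 = 144*x**6 + 72*x**5 - 39*x**4 - 60*x**3 - 8*x**2 + 8*x + 4.
Integrate each monomial from 0 to 2 using ∫_0^2 c·x^n dx = c·2^(n+1)/(n+1):
  ∫_0^2 u(x)^2 dx = ∫_0^2 (9*x^8 + 6*x^7 - 5*x^6 - 14*x^5 - 15*x^4 + 8*x^2 + 8*x + 4) dx. Term by term:
    ∫_0^2 9*x^8 dx = 512;  ∫_0^2 6*x^7 dx = 192;  ∫_0^2 -5*x^6 dx = -640/7;
    ∫_0^2 -14*x^5 dx = -448/3;  ∫_0^2 -15*x^4 dx = -96;  ∫_0^2 8*x^2 dx = 64/3;
    ∫_0^2 8*x dx = 16;  ∫_0^2 4 dx = 8.
  Sum: 512 + 192 − 640/7 − 448/3 − 96 + 64/3 + 16 + 8 = 2888/7.
  ∫_0^2 u'(x)^2 dx = ∫_0^2 (144*x^6 + 72*x^5 - 39*x^4 - 60*x^3 - 8*x^2 + 8*x + 4) dx. Term by term:
    ∫_0^2 144*x^6 dx = 18432/7;  ∫_0^2 72*x^5 dx = 768;  ∫_0^2 -39*x^4 dx = -1248/5;
    ∫_0^2 -60*x^3 dx = -240;  ∫_0^2 -8*x^2 dx = -64/3;  ∫_0^2 8*x dx = 16;
    ∫_0^2 4 dx = 8.
  Sum: 18432/7 + 768 − 1248/5 − 240 − 64/3 + 16 + 8 = 305992/105.
Adding: ||u||_{H^1}^2 = 2888/7 + 305992/105 = 349312/105.


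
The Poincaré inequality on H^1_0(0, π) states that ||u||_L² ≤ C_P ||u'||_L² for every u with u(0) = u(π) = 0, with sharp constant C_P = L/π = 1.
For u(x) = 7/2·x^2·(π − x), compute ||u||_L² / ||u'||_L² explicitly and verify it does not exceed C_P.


||u||_L² / ||u'||_L² = sqrt(14)*π/14 < C_P = 1.

u(x) = 7/2·x^2·(π − x), so u'(x) = 7*x*(-3*x + 2*π)/2.
u(x) = 7/2·x^2·(π − x) vanishes at x = 0 and x = π, so u ∈ H^1_0(0, π). Differentiate via the product rule and integrate the resulting polynomials term by term.
  ∫_0^π u² dx = ∫_0^π (49*x^6/4 - 49*π*x^5/2 + 49*π^2*x^4/4) dx. Term by term:
    ∫_0^π 49*x^6/4 dx = 7*π^7/4;  ∫_0^π -49*π*x^5/2 dx = -49*π^7/12;  ∫_0^π 49*π^2*x^4/4 dx = 49*π^7/20.
  Sum: 7*π^7/4 − 49*π^7/12 + 49*π^7/20 = 7*π^7/60.
  ∫_0^π (u')² dx = ∫_0^π (441*x^4/4 - 147*π*x^3 + 49*π^2*x^2) dx. Term by term:
    ∫_0^π 441*x^4/4 dx = 441*π^5/20;  ∫_0^π -147*π*x^3 dx = -147*π^5/4;  ∫_0^π 49*π^2*x^2 dx = 49*π^5/3.
  Sum: 441*π^5/20 − 147*π^5/4 + 49*π^5/3 = 49*π^5/30.
∫_0^π u² dx = 7*π^7/60, so ||u||_L² = sqrt(105)*π^(7/2)/30.
∫_0^π (u')² dx = 49*π^5/30, so ||u'||_L² = 7*sqrt(30)*π^(5/2)/30.
Ratio ||u||_L² / ||u'||_L² = sqrt(14)*π/14.
Sharp Poincaré constant on H^1_0(0, π) is C_P = L/π = 1, achieved by sin(x).
A polynomial bump cannot attain the sharp Poincaré constant (only the first sine eigenfunction does), so the ratio is strictly less than C_P, consistent with ||u||_L² ≤ C_P ||u'||_L².


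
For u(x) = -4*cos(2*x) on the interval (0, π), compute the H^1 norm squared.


||u||_{H^1(0,π)}^2 = 40*π

u'(x) = 8*sin(2*x).
Expand u² and (u')² and integrate term by term on (0, π), using: for integers n ≥ 1, ∫_0^π sin²(nx) dx = ∫_0^π cos²(nx) dx = π/2; for n ≠ n', ∫_0^π sin(nx)sin(n'x) dx = ∫_0^π cos(nx)cos(n'x) dx = 0; and by product-to-sum, ∫_0^π sin(nx)cos(n'x) dx = ½∫_0^π [sin((n+n')x) + sin((n−n')x)] dx, which is 0 when n+n' is even and 2n/(n²−n'²) when n+n' is odd (it need not vanish on (0, π)).
  u² squared terms: (-4)²·∫cos(2x)² dx = 16·π/2 = 8*π.
  So ∫_0^π u² dx = 8*π.
  (u')² squared terms: (8)²·∫sin(2x)² dx = 64·π/2 = 32*π.
  So ∫_0^π (u')² dx = 32*π.
||u||_{H^1}^2 = (8*π) + (32*π) = 40*π.


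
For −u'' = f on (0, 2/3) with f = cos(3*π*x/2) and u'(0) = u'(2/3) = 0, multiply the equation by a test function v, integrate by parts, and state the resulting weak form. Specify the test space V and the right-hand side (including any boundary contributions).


V = H^1(0, 2/3) (no boundary constraint on v; u is determined up to an additive constant); weak form: ∫_0^2/3 u'v' dx = ∫_0^2/3 (cos(3*π*x/2)) v dx for all v ∈ V.

Multiply both sides by a test function v and integrate from 0 to 2/3:
  ∫_0^2/3 −u''(x) v(x) dx = ∫_0^2/3 f(x) v(x) dx.
Integrate the LHS by parts once:
  ∫_0^2/3 −u'' v dx = −[u'(x) v(x)]_0^2/3 + ∫_0^2/3 u'(x) v'(x) dx.
Thus ∫_0^2/3 u'(x) v'(x) dx = ∫_0^2/3 f(x) v(x) dx + [u'(x) v(x)]_0^2/3.
Choose V so that boundary terms are either known or forced to vanish.
u has homogeneous Neumann: u'(0) = u'(2/3) = 0. So [u' v]_0^2/3 = 0·v(2/3) − 0·v(0) = 0 for any v; take V = H^1(0, 2/3).
Weak formulation: find u (satisfying any essential BC) such that ∫_0^2/3 u'(x) v'(x) dx = ∫_0^2/3 f v dx for all v ∈ V (homogeneous Neumann, so boundary terms vanish).
Substituting f(x) = cos(3*π*x/2), the right-hand side is ∫_0^2/3 (cos(3*π*x/2)) v dx.
Compatibility check (pure Neumann): taking v ≡ 1 ∈ V gives 0 = ∫_0^2/3 f dx + (0) − (0), i.e. ∫_0^2/3 f dx must equal u'(0) − u'(2/3) = 0. Indeed ∫_0^2/3 (cos(3*π*x/2)) dx = 0, so the data are compatible. The solution is then unique only up to an additive constant (fix it e.g. by requiring ∫_0^2/3 u dx = 0).


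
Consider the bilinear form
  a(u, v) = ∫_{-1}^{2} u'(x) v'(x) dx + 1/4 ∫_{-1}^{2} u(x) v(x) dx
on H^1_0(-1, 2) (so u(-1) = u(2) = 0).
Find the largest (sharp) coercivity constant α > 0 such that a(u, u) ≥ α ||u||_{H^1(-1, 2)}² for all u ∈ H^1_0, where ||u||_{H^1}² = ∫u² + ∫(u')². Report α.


α = (9/4 + π^2)/(9 + π^2)

Coercivity of a(·,·) on H^1_0(-1, 2) means a(u, u) ≥ α ||u||_{H^1}² for every u ∈ H^1_0.
The interval has length L = 3, and Poincaré/coercivity depend only on L. Here a(u, u) = ∫(u')² + (1/4)·∫u².
Here 0 < c = 1/4 < 1. The condition a(u,u) ≥ α||u||_{H^1}² reads (1−α)∫(u')² ≥ (α−c)∫u². Any admissible α is ≤ 1 (rapidly oscillating u have ∫u²/∫(u')² → 0), and α = 1 would force 0 ≥ (1−c)∫u², impossible since c < 1; so 1−α > 0. By the sharp Poincaré inequality on H^1_0 of an interval of length L, ∫(u')² ≥ (π/L)²∫u² with equality for the first sine mode sin(π(x−x₀)/L) (x₀ the left endpoint), so the inequality holds for all u iff (1−α)(π/L)² ≥ α − c, i.e. α ≤ ((π/L)² + c)/((π/L)² + 1) = (1 + c(L/π)²)/(1 + (L/π)²). With (π/L)² = π^2/9 and c = 1/4, the largest admissible constant is α = ((π/L)² + c)/((π/L)² + 1).
Simplifying, α = (9/4 + π^2)/(9 + π^2).


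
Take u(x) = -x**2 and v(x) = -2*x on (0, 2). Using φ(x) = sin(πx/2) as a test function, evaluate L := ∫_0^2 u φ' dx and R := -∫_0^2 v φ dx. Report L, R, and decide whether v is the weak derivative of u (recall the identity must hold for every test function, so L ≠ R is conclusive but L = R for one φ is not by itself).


LHS = 8/π, RHS = 8/π. Yes, v = u' weakly.

u(x) = -x**2, classical derivative u'(x) = -2*x.
φ(x) = sin(πx/2), so φ'(x) = π*cos(π*x/2)/2.
Note φ(0) = φ(2) = 0, so the boundary term u·φ vanishes.
LHS = ∫_0^2 u(x) φ'(x) dx = ∫_0^2 (-π*x^2*cos(π*x/2)/2) dx. Term by term:
  ∫_0^2 -π*x^2*cos(π*x/2)/2 dx = 8/π.
So LHS = 8/π.
∫_0^2 v(x) φ(x) dx = ∫_0^2 (-2*x*sin(π*x/2)) dx. Term by term:
  ∫_0^2 -2*x*sin(π*x/2) dx = -8/π.
So RHS = -∫_0^2 v(x) φ(x) dx = 8/π.
LHS = RHS, so the identity holds for this test φ.
Moreover u is smooth here and v(x) = u'(x) = -2*x pointwise, so the identity holds for every test function. Hence v is the weak derivative of u.


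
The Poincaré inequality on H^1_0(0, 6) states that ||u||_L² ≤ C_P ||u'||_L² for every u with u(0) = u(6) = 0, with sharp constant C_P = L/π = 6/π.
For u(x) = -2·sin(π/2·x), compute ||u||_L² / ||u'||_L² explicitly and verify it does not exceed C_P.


||u||_L² / ||u'||_L² = 2/π < C_P = 6/π.

u(x) = -2·sin(π/2·x), so u'(x) = -π*cos(π*x/2).
Writing u(x) = A·sin(kπx/L) with A = -2 and k = 3, use ∫_0^L sin²(kπx/L) dx = L/2 and ∫_0^L cos²(kπx/L) dx = L/2.
u² = 4·sin²(π/2·x) and (u')² = π^2·cos²(π/2·x), and each of sin², cos² integrates to L/2 = 3 over (0, 6).
∫_0^6 u² dx = 12, so ||u||_L² = 2*sqrt(3).
∫_0^6 (u')² dx = 3*π^2, so ||u'||_L² = sqrt(3)*π.
Ratio ||u||_L² / ||u'||_L² = 2/π.
Sharp Poincaré constant on H^1_0(0, 6) is C_P = L/π = 6/π, achieved by sin(π/6·x).
This is the k = 3 harmonic; the ratio L/(kπ) is strictly less than C_P = L/π, consistent with the sharp inequality ||u||_L² ≤ C_P ||u'||_L².


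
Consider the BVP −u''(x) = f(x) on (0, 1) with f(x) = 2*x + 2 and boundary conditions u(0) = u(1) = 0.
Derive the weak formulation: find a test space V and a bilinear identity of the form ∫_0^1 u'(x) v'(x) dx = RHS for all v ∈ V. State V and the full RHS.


V = H^1_0(0, 1) (so v(0) = v(1) = 0); weak form: ∫_0^1 u'v' dx = ∫_0^1 (2*x + 2) v dx for all v ∈ V.

Multiply both sides by a test function v and integrate from 0 to 1:
  ∫_0^1 −u''(x) v(x) dx = ∫_0^1 f(x) v(x) dx.
Integrate the LHS by parts once:
  ∫_0^1 −u'' v dx = −[u'(x) v(x)]_0^1 + ∫_0^1 u'(x) v'(x) dx.
Thus ∫_0^1 u'(x) v'(x) dx = ∫_0^1 f(x) v(x) dx + [u'(x) v(x)]_0^1.
Choose V so that boundary terms are either known or forced to vanish.
u is Dirichlet: u(0) = u(1) = 0. Let V = H^1_0(0, 1); then v(0) = v(1) = 0, and [u' v]_0^1 = 0.
Weak formulation: find u (satisfying any essential BC) such that ∫_0^1 u'(x) v'(x) dx = ∫_0^1 f v dx for all v ∈ V.
Substituting f(x) = 2*x + 2, the right-hand side is ∫_0^1 (2*x + 2) v dx.


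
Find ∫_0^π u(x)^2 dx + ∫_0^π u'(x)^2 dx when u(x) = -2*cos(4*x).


||u||_{H^1(0,π)}^2 = 34*π

u'(x) = 8*sin(4*x).
Expand u² and (u')² and integrate term by term on (0, π), using: for integers n ≥ 1, ∫_0^π sin²(nx) dx = ∫_0^π cos²(nx) dx = π/2; for n ≠ n', ∫_0^π sin(nx)sin(n'x) dx = ∫_0^π cos(nx)cos(n'x) dx = 0; and by product-to-sum, ∫_0^π sin(nx)cos(n'x) dx = ½∫_0^π [sin((n+n')x) + sin((n−n')x)] dx, which is 0 when n+n' is even and 2n/(n²−n'²) when n+n' is odd (it need not vanish on (0, π)).
  u² squared terms: (-2)²·∫cos(4x)² dx = 4·π/2 = 2*π.
  So ∫_0^π u² dx = 2*π.
  (u')² squared terms: (8)²·∫sin(4x)² dx = 64·π/2 = 32*π.
  So ∫_0^π (u')² dx = 32*π.
||u||_{H^1}^2 = (2*π) + (32*π) = 34*π.


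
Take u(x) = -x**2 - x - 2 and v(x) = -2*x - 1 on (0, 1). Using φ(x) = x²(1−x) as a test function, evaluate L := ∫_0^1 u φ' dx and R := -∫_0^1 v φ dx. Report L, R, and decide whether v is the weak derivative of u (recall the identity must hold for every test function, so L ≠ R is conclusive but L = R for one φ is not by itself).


LHS = 11/60, RHS = 11/60. Yes, v = u' weakly.

u(x) = -x**2 - x - 2, classical derivative u'(x) = -2*x - 1.
φ(x) = x²(1−x), so φ'(x) = x*(2 - 3*x).
Note φ(0) = φ(1) = 0, so the boundary term u·φ vanishes.
LHS = ∫_0^1 u(x) φ'(x) dx = ∫_0^1 (3*x^4 + x^3 + 4*x^2 - 4*x) dx. Term by term:
  ∫_0^1 3*x^4 dx = 3/5;  ∫_0^1 x^3 dx = 1/4;  ∫_0^1 4*x^2 dx = 4/3;
  ∫_0^1 -4*x dx = -2.
Sum: 3/5 + 1/4 + 4/3 − 2 = 11/60.
So LHS = 11/60.
∫_0^1 v(x) φ(x) dx = ∫_0^1 (2*x^4 - x^3 - x^2) dx. Term by term:
  ∫_0^1 2*x^4 dx = 2/5;  ∫_0^1 -x^3 dx = -1/4;  ∫_0^1 -x^2 dx = -1/3.
Sum: 2/5 − 1/4 − 1/3 = -11/60.
So RHS = -∫_0^1 v(x) φ(x) dx = 11/60.
LHS = RHS, so the identity holds for this test φ.
Moreover u is smooth here and v(x) = u'(x) = -2*x - 1 pointwise, so the identity holds for every test function. Hence v is the weak derivative of u.


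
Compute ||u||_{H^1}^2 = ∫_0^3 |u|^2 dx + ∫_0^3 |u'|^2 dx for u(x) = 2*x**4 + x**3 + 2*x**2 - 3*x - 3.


||u||_{H^1}^2 = 1459314/35

The H^1 norm (squared) on an interval (0, L) is
  ||u||_{H^1}^2 = ∫_0^L u(x)^2 dx + ∫_0^L u'(x)^2 dx.
Compute u'(x) = 8*x**3 + 3*x**2 + 4*x - 3.
Then u(x)^2 = 4*x**8 + 4*x**7 + 9*x**6 - 8*x**5 - 14*x**4 - 18*x**3 - 3*x**2 + 18*x + 9 and u'(x)^2 = 64*x**6 + 48*x**5 + 73*x**4 - 24*x**3 - 2*x**2 - 24*x + 9.
Integrate each monomial from 0 to 3 using ∫_0^3 c·x^n dx = c·3^(n+1)/(n+1):
  ∫_0^3 u(x)^2 dx = ∫_0^3 (4*x^8 + 4*x^7 + 9*x^6 - 8*x^5 - 14*x^4 - 18*x^3 - 3*x^2 + 18*x + 9) dx. Term by term:
    ∫_0^3 4*x^8 dx = 8748;  ∫_0^3 4*x^7 dx = 6561/2;  ∫_0^3 9*x^6 dx = 19683/7;
    ∫_0^3 -8*x^5 dx = -972;  ∫_0^3 -14*x^4 dx = -3402/5;  ∫_0^3 -18*x^3 dx = -729/2;
    ∫_0^3 -3*x^2 dx = -27;  ∫_0^3 18*x dx = 81;  ∫_0^3 9 dx = 27.
  Sum: 8748 + 6561/2 + 19683/7 − 972 − 3402/5 − 729/2 − 27 + 81 + 27 = 451656/35.
  ∫_0^3 u'(x)^2 dx = ∫_0^3 (64*x^6 + 48*x^5 + 73*x^4 - 24*x^3 - 2*x^2 - 24*x + 9) dx. Term by term:
    ∫_0^3 64*x^6 dx = 139968/7;  ∫_0^3 48*x^5 dx = 5832;  ∫_0^3 73*x^4 dx = 17739/5;
    ∫_0^3 -24*x^3 dx = -486;  ∫_0^3 -2*x^2 dx = -18;  ∫_0^3 -24*x dx = -108;
    ∫_0^3 9 dx = 27.
  Sum: 139968/7 + 5832 + 17739/5 − 486 − 18 − 108 + 27 = 1007658/35.
Adding: ||u||_{H^1}^2 = 451656/35 + 1007658/35 = 1459314/35.


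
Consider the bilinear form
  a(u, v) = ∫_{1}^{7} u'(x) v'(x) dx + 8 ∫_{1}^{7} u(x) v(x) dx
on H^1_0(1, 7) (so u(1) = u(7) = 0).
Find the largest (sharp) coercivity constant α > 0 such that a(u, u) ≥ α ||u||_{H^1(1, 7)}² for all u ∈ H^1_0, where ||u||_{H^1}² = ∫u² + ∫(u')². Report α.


α = 1

Coercivity of a(·,·) on H^1_0(1, 7) means a(u, u) ≥ α ||u||_{H^1}² for every u ∈ H^1_0.
The interval has length L = 6, and Poincaré/coercivity depend only on L. Here a(u, u) = ∫(u')² + (8)·∫u².
Here c = 8 ≥ 1, so a(u,u) = ∫(u')² + c∫u² ≥ ∫(u')² + ∫u² = ||u||_{H^1}², i.e. α = 1 works. No larger α is possible: a(u,u) ≥ α||u||_{H^1}² means (1−α)∫(u')² ≥ (α−c)∫u², and for the modes u_n = sin(nπ(x−x₀)/L) (x₀ the left endpoint) one has ∫u_n²/∫(u_n')² = (L/(nπ))² → 0, so a(u_n,u_n)/||u_n||_{H^1}² → 1. Hence the optimal constant is α = 1.
Therefore α = 1.


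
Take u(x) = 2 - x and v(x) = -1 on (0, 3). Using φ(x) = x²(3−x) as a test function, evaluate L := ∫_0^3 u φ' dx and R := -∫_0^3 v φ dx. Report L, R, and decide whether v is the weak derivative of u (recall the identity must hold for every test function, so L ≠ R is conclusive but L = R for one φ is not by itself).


LHS = 27/4, RHS = 27/4. Yes, v = u' weakly.

u(x) = 2 - x, classical derivative u'(x) = -1.
φ(x) = x²(3−x), so φ'(x) = 3*x*(2 - x).
Note φ(0) = φ(3) = 0, so the boundary term u·φ vanishes.
LHS = ∫_0^3 u(x) φ'(x) dx = ∫_0^3 (3*x^3 - 12*x^2 + 12*x) dx. Term by term:
  ∫_0^3 3*x^3 dx = 243/4;  ∫_0^3 -12*x^2 dx = -108;  ∫_0^3 12*x dx = 54.
Sum: 243/4 − 108 + 54 = 27/4.
So LHS = 27/4.
∫_0^3 v(x) φ(x) dx = ∫_0^3 (x^3 - 3*x^2) dx. Term by term:
  ∫_0^3 x^3 dx = 81/4;  ∫_0^3 -3*x^2 dx = -27.
Sum: 81/4 − 27 = -27/4.
So RHS = -∫_0^3 v(x) φ(x) dx = 27/4.
LHS = RHS, so the identity holds for this test φ.
Moreover u is smooth here and v(x) = u'(x) = -1 pointwise, so the identity holds for every test function. Hence v is the weak derivative of u.


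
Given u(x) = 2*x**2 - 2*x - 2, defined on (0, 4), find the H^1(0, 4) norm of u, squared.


||u||_{H^1}^2 = 2656/5

The H^1 norm (squared) on an interval (0, L) is
  ||u||_{H^1}^2 = ∫_0^L u(x)^2 dx + ∫_0^L u'(x)^2 dx.
Compute u'(x) = 4*x - 2.
Then u(x)^2 = 4*x**4 - 8*x**3 - 4*x**2 + 8*x + 4 and u'(x)^2 = 16*x**2 - 16*x + 4.
Integrate each monomial from 0 to 4 using ∫_0^4 c·x^n dx = c·4^(n+1)/(n+1):
  ∫_0^4 u(x)^2 dx = ∫_0^4 (4*x^4 - 8*x^3 - 4*x^2 + 8*x + 4) dx. Term by term:
    ∫_0^4 4*x^4 dx = 4096/5;  ∫_0^4 -8*x^3 dx = -512;  ∫_0^4 -4*x^2 dx = -256/3;
    ∫_0^4 8*x dx = 64;  ∫_0^4 4 dx = 16.
  Sum: 4096/5 − 512 − 256/3 + 64 + 16 = 4528/15.
  ∫_0^4 u'(x)^2 dx = ∫_0^4 (16*x^2 - 16*x + 4) dx. Term by term:
    ∫_0^4 16*x^2 dx = 1024/3;  ∫_0^4 -16*x dx = -128;  ∫_0^4 4 dx = 16.
  Sum: 1024/3 − 128 + 16 = 688/3.
Adding: ||u||_{H^1}^2 = 4528/15 + 688/3 = 2656/5.


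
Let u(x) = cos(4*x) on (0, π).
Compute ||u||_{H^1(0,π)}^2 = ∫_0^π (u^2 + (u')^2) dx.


||u||_{H^1(0,π)}^2 = 17*π/2

u'(x) = -4*sin(4*x).
Expand u² and (u')² and integrate term by term on (0, π), using: for integers n ≥ 1, ∫_0^π sin²(nx) dx = ∫_0^π cos²(nx) dx = π/2; for n ≠ n', ∫_0^π sin(nx)sin(n'x) dx = ∫_0^π cos(nx)cos(n'x) dx = 0; and by product-to-sum, ∫_0^π sin(nx)cos(n'x) dx = ½∫_0^π [sin((n+n')x) + sin((n−n')x)] dx, which is 0 when n+n' is even and 2n/(n²−n'²) when n+n' is odd (it need not vanish on (0, π)).
  u² squared terms: (1)²·∫cos(4x)² dx = 1·π/2 = π/2.
  So ∫_0^π u² dx = π/2.
  (u')² squared terms: (-4)²·∫sin(4x)² dx = 16·π/2 = 8*π.
  So ∫_0^π (u')² dx = 8*π.
||u||_{H^1}^2 = (π/2) + (8*π) = 17*π/2.


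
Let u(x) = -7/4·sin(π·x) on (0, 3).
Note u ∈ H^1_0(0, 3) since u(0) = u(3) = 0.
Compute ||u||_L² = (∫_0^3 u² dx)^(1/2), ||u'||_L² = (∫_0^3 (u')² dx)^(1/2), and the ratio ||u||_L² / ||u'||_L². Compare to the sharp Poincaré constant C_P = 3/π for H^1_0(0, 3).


||u||_L² / ||u'||_L² = 1/π < C_P = 3/π.

u(x) = -7/4·sin(π·x), so u'(x) = -7*π*cos(π*x)/4.
Writing u(x) = A·sin(kπx/L) with A = -7/4 and k = 3, use ∫_0^L sin²(kπx/L) dx = L/2 and ∫_0^L cos²(kπx/L) dx = L/2.
u² = 49/16·sin²(π·x) and (u')² = 49*π^2/16·cos²(π·x), and each of sin², cos² integrates to L/2 = 3/2 over (0, 3).
∫_0^3 u² dx = 147/32, so ||u||_L² = 7*sqrt(6)/8.
∫_0^3 (u')² dx = 147*π^2/32, so ||u'||_L² = 7*sqrt(6)*π/8.
Ratio ||u||_L² / ||u'||_L² = 1/π.
Sharp Poincaré constant on H^1_0(0, 3) is C_P = L/π = 3/π, achieved by sin(π/3·x).
This is the k = 3 harmonic; the ratio L/(kπ) is strictly less than C_P = L/π, consistent with the sharp inequality ||u||_L² ≤ C_P ||u'||_L².


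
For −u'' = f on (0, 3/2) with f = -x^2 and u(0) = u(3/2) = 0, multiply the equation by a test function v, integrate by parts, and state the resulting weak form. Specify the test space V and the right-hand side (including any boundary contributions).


V = H^1_0(0, 3/2) (so v(0) = v(3/2) = 0); weak form: ∫_0^3/2 u'v' dx = ∫_0^3/2 (-x^2) v dx for all v ∈ V.

Multiply both sides by a test function v and integrate from 0 to 3/2:
  ∫_0^3/2 −u''(x) v(x) dx = ∫_0^3/2 f(x) v(x) dx.
Integrate the LHS by parts once:
  ∫_0^3/2 −u'' v dx = −[u'(x) v(x)]_0^3/2 + ∫_0^3/2 u'(x) v'(x) dx.
Thus ∫_0^3/2 u'(x) v'(x) dx = ∫_0^3/2 f(x) v(x) dx + [u'(x) v(x)]_0^3/2.
Choose V so that boundary terms are either known or forced to vanish.
u is Dirichlet: u(0) = u(3/2) = 0. Let V = H^1_0(0, 3/2); then v(0) = v(3/2) = 0, and [u' v]_0^3/2 = 0.
Weak formulation: find u (satisfying any essential BC) such that ∫_0^3/2 u'(x) v'(x) dx = ∫_0^3/2 f v dx for all v ∈ V.
Substituting f(x) = -x^2, the right-hand side is ∫_0^3/2 (-x^2) v dx.


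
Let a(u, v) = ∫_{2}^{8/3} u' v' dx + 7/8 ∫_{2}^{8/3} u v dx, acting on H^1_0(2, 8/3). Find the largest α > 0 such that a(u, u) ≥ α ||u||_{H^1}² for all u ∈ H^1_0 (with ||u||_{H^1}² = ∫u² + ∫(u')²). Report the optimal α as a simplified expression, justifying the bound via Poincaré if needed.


α = (7 + 18*π^2)/(2*(4 + 9*π^2))

Coercivity of a(·,·) on H^1_0(2, 8/3) means a(u, u) ≥ α ||u||_{H^1}² for every u ∈ H^1_0.
The interval has length L = 2/3, and Poincaré/coercivity depend only on L. Here a(u, u) = ∫(u')² + (7/8)·∫u².
Here 0 < c = 7/8 < 1. The condition a(u,u) ≥ α||u||_{H^1}² reads (1−α)∫(u')² ≥ (α−c)∫u². Any admissible α is ≤ 1 (rapidly oscillating u have ∫u²/∫(u')² → 0), and α = 1 would force 0 ≥ (1−c)∫u², impossible since c < 1; so 1−α > 0. By the sharp Poincaré inequality on H^1_0 of an interval of length L, ∫(u')² ≥ (π/L)²∫u² with equality for the first sine mode sin(π(x−x₀)/L) (x₀ the left endpoint), so the inequality holds for all u iff (1−α)(π/L)² ≥ α − c, i.e. α ≤ ((π/L)² + c)/((π/L)² + 1) = (1 + c(L/π)²)/(1 + (L/π)²). With (π/L)² = 9*π^2/4 and c = 7/8, the largest admissible constant is α = ((π/L)² + c)/((π/L)² + 1).
Simplifying, α = (7 + 18*π^2)/(2*(4 + 9*π^2)).


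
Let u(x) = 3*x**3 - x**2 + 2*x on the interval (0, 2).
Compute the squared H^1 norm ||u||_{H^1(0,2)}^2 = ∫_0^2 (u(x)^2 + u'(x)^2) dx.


||u||_{H^1}^2 = 68408/105

The H^1 norm (squared) on an interval (0, L) is
  ||u||_{H^1}^2 = ∫_0^L u(x)^2 dx + ∫_0^L u'(x)^2 dx.
Compute u'(x) = 9*x**2 - 2*x + 2.
Then u(x)^2 = 9*x**6 - 6*x**5 + 13*x**4 - 4*x**3 + 4*x**2 and u'(x)^2 = 81*x**4 - 36*x**3 + 40*x**2 - 8*x + 4.
Integrate each monomial from 0 to 2 using ∫_0^2 c·x^n dx = c·2^(n+1)/(n+1):
  ∫_0^2 u(x)^2 dx = ∫_0^2 (9*x^6 - 6*x^5 + 13*x^4 - 4*x^3 + 4*x^2) dx. Term by term:
    ∫_0^2 9*x^6 dx = 1152/7;  ∫_0^2 -6*x^5 dx = -64;  ∫_0^2 13*x^4 dx = 416/5;
    ∫_0^2 -4*x^3 dx = -16;  ∫_0^2 4*x^2 dx = 32/3.
  Sum: 1152/7 − 64 + 416/5 − 16 + 32/3 = 18736/105.
  ∫_0^2 u'(x)^2 dx = ∫_0^2 (81*x^4 - 36*x^3 + 40*x^2 - 8*x + 4) dx. Term by term:
    ∫_0^2 81*x^4 dx = 2592/5;  ∫_0^2 -36*x^3 dx = -144;  ∫_0^2 40*x^2 dx = 320/3;
    ∫_0^2 -8*x dx = -16;  ∫_0^2 4 dx = 8.
  Sum: 2592/5 − 144 + 320/3 − 16 + 8 = 7096/15.
Adding: ||u||_{H^1}^2 = 18736/105 + 7096/15 = 68408/105.


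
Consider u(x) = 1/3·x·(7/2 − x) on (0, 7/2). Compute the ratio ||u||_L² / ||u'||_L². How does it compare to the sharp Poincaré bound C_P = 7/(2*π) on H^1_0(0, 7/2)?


||u||_L² / ||u'||_L² = 7*sqrt(10)/20 < C_P = 7/(2*π).

u(x) = 1/3·x·(7/2 − x), so u'(x) = 7/6 - 2*x/3.
u(x) = 1/3·x·(7/2 − x) vanishes at x = 0 and x = 7/2, so u ∈ H^1_0(0, 7/2). Differentiate via the product rule and integrate the resulting polynomials term by term.
  ∫_0^7/2 u² dx = ∫_0^7/2 (x^4/9 - 7*x^3/9 + 49*x^2/36) dx. Term by term:
    ∫_0^7/2 x^4/9 dx = 16807/1440;  ∫_0^7/2 -7*x^3/9 dx = -16807/576;  ∫_0^7/2 49*x^2/36 dx = 16807/864.
  Sum: 16807/1440 − 16807/576 + 16807/864 = 16807/8640.
  ∫_0^7/2 (u')² dx = ∫_0^7/2 (4*x^2/9 - 14*x/9 + 49/36) dx. Term by term:
    ∫_0^7/2 4*x^2/9 dx = 343/54;  ∫_0^7/2 -14*x/9 dx = -343/36;  ∫_0^7/2 49/36 dx = 343/72.
  Sum: 343/54 − 343/36 + 343/72 = 343/216.
∫_0^7/2 u² dx = 16807/8640, so ||u||_L² = 49*sqrt(105)/360.
∫_0^7/2 (u')² dx = 343/216, so ||u'||_L² = 7*sqrt(42)/36.
Ratio ||u||_L² / ||u'||_L² = 7*sqrt(10)/20.
Sharp Poincaré constant on H^1_0(0, 7/2) is C_P = L/π = 7/(2*π), achieved by sin(2*π/7·x).
A polynomial bump cannot attain the sharp Poincaré constant (only the first sine eigenfunction does), so the ratio is strictly less than C_P, consistent with ||u||_L² ≤ C_P ||u'||_L².


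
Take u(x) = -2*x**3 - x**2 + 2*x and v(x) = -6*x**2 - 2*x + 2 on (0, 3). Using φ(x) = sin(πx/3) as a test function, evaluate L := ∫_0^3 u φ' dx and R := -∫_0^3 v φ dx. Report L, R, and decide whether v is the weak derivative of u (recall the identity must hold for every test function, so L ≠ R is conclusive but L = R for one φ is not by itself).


LHS = -648/π^3 + 168/π, RHS = -648/π^3 + 168/π. Yes, v = u' weakly.

u(x) = -2*x**3 - x**2 + 2*x, classical derivative u'(x) = -6*x**2 - 2*x + 2.
φ(x) = sin(πx/3), so φ'(x) = π*cos(π*x/3)/3.
Note φ(0) = φ(3) = 0, so the boundary term u·φ vanishes.
LHS = ∫_0^3 u(x) φ'(x) dx = ∫_0^3 (-2*π*x^3*cos(π*x/3)/3 - π*x^2*cos(π*x/3)/3 + 2*π*x*cos(π*x/3)/3) dx. Term by term:
  ∫_0^3 -2*π*x^3*cos(π*x/3)/3 dx = -648/π^3 + 162/π;  ∫_0^3 -π*x^2*cos(π*x/3)/3 dx = 18/π;  ∫_0^3 2*π*x*cos(π*x/3)/3 dx = -12/π.
Sum: -648/π^3 + 162/π + 18/π − 12/π = -648/π^3 + 168/π.
So LHS = -648/π^3 + 168/π.
∫_0^3 v(x) φ(x) dx = ∫_0^3 (-6*x^2*sin(π*x/3) - 2*x*sin(π*x/3) + 2*sin(π*x/3)) dx. Term by term:
  ∫_0^3 2*sin(π*x/3) dx = 12/π;  ∫_0^3 -6*x^2*sin(π*x/3) dx = -162/π + 648/π^3;  ∫_0^3 -2*x*sin(π*x/3) dx = -18/π.
Sum: 12/π + -162/π + 648/π^3 − 18/π = -168/π + 648/π^3.
So RHS = -∫_0^3 v(x) φ(x) dx = -648/π^3 + 168/π.
LHS = RHS, so the identity holds for this test φ.
Moreover u is smooth here and v(x) = u'(x) = -6*x**2 - 2*x + 2 pointwise, so the identity holds for every test function. Hence v is the weak derivative of u.


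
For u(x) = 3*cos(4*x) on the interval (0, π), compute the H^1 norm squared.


||u||_{H^1(0,π)}^2 = 153*π/2

u'(x) = -12*sin(4*x).
Expand u² and (u')² and integrate term by term on (0, π), using: for integers n ≥ 1, ∫_0^π sin²(nx) dx = ∫_0^π cos²(nx) dx = π/2; for n ≠ n', ∫_0^π sin(nx)sin(n'x) dx = ∫_0^π cos(nx)cos(n'x) dx = 0; and by product-to-sum, ∫_0^π sin(nx)cos(n'x) dx = ½∫_0^π [sin((n+n')x) + sin((n−n')x)] dx, which is 0 when n+n' is even and 2n/(n²−n'²) when n+n' is odd (it need not vanish on (0, π)).
  u² squared terms: (3)²·∫cos(4x)² dx = 9·π/2 = 9*π/2.
  So ∫_0^π u² dx = 9*π/2.
  (u')² squared terms: (-12)²·∫sin(4x)² dx = 144·π/2 = 72*π.
  So ∫_0^π (u')² dx = 72*π.
||u||_{H^1}^2 = (9*π/2) + (72*π) = 153*π/2.


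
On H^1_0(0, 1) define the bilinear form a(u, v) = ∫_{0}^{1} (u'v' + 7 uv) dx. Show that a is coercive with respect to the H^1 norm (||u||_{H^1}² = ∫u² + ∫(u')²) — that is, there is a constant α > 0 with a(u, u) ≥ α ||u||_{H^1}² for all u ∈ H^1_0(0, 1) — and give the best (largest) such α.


α = 1

Coercivity of a(·,·) on H^1_0(0, 1) means a(u, u) ≥ α ||u||_{H^1}² for every u ∈ H^1_0.
The interval has length L = 1, and Poincaré/coercivity depend only on L. Here a(u, u) = ∫(u')² + (7)·∫u².
Here c = 7 ≥ 1, so a(u,u) = ∫(u')² + c∫u² ≥ ∫(u')² + ∫u² = ||u||_{H^1}², i.e. α = 1 works. No larger α is possible: a(u,u) ≥ α||u||_{H^1}² means (1−α)∫(u')² ≥ (α−c)∫u², and for the modes u_n = sin(nπ(x−x₀)/L) (x₀ the left endpoint) one has ∫u_n²/∫(u_n')² = (L/(nπ))² → 0, so a(u_n,u_n)/||u_n||_{H^1}² → 1. Hence the optimal constant is α = 1.
Therefore α = 1.


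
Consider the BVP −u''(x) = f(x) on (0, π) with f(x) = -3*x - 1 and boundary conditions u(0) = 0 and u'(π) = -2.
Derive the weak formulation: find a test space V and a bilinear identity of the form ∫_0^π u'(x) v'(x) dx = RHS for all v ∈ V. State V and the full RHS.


V = {v ∈ H^1(0, π) : v(0) = 0} (test functions vanish at x = 0 where u is specified); weak form: ∫_0^π u'v' dx = ∫_0^π (-3*x - 1) v dx − 2·v(π) for all v ∈ V.

Multiply both sides by a test function v and integrate from 0 to π:
  ∫_0^π −u''(x) v(x) dx = ∫_0^π f(x) v(x) dx.
Integrate the LHS by parts once:
  ∫_0^π −u'' v dx = −[u'(x) v(x)]_0^π + ∫_0^π u'(x) v'(x) dx.
Thus ∫_0^π u'(x) v'(x) dx = ∫_0^π f(x) v(x) dx + [u'(x) v(x)]_0^π.
Choose V so that boundary terms are either known or forced to vanish.
Mixed BC: u(0) = 0 (Dirichlet) and u'(π) = -2 (Neumann). Define V = {v ∈ H^1(0, π) : v(0) = 0}. Then [u' v]_0^π = u'(π)·v(π) − u'(0)·0 = − 2·v(π).
Weak formulation: find u (satisfying any essential BC) such that ∫_0^π u'(x) v'(x) dx = ∫_0^π f v dx − 2·v(π) for all v ∈ V (Dirichlet at 0 absorbed into V; Neumann datum at x = π contributes the boundary term).
Substituting f(x) = -3*x - 1, the right-hand side is ∫_0^π (-3*x - 1) v dx − 2·v(π).


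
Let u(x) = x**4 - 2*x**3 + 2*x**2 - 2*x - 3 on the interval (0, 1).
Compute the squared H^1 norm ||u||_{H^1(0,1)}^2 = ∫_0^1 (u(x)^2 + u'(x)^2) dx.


||u||_{H^1}^2 = 9139/630

The H^1 norm (squared) on an interval (0, L) is
  ||u||_{H^1}^2 = ∫_0^L u(x)^2 dx + ∫_0^L u'(x)^2 dx.
Compute u'(x) = 4*x**3 - 6*x**2 + 4*x - 2.
Then u(x)^2 = x**8 - 4*x**7 + 8*x**6 - 12*x**5 + 6*x**4 + 4*x**3 - 8*x**2 + 12*x + 9 and u'(x)^2 = 16*x**6 - 48*x**5 + 68*x**4 - 64*x**3 + 40*x**2 - 16*x + 4.
Integrate each monomial from 0 to 1 using ∫_0^1 c·x^n dx = c·1^(n+1)/(n+1):
  ∫_0^1 u(x)^2 dx = ∫_0^1 (x^8 - 4*x^7 + 8*x^6 - 12*x^5 + 6*x^4 + 4*x^3 - 8*x^2 + 12*x + 9) dx. Term by term:
    ∫_0^1 x^8 dx = 1/9;  ∫_0^1 -4*x^7 dx = -1/2;  ∫_0^1 8*x^6 dx = 8/7;
    ∫_0^1 -12*x^5 dx = -2;  ∫_0^1 6*x^4 dx = 6/5;  ∫_0^1 4*x^3 dx = 1;
    ∫_0^1 -8*x^2 dx = -8/3;  ∫_0^1 12*x dx = 6;  ∫_0^1 9 dx = 9.
  Sum: 1/9 − 1/2 + 8/7 − 2 + 6/5 + 1 − 8/3 + 6 + 9 = 8371/630.
  ∫_0^1 u'(x)^2 dx = ∫_0^1 (16*x^6 - 48*x^5 + 68*x^4 - 64*x^3 + 40*x^2 - 16*x + 4) dx. Term by term:
    ∫_0^1 16*x^6 dx = 16/7;  ∫_0^1 -48*x^5 dx = -8;  ∫_0^1 68*x^4 dx = 68/5;
    ∫_0^1 -64*x^3 dx = -16;  ∫_0^1 40*x^2 dx = 40/3;  ∫_0^1 -16*x dx = -8;
    ∫_0^1 4 dx = 4.
  Sum: 16/7 − 8 + 68/5 − 16 + 40/3 − 8 + 4 = 128/105.
Adding: ||u||_{H^1}^2 = 8371/630 + 128/105 = 9139/630.


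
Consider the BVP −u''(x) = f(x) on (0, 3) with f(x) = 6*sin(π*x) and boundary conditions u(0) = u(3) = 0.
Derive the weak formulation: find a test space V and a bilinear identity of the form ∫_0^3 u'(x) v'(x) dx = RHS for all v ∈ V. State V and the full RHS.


V = H^1_0(0, 3) (so v(0) = v(3) = 0); weak form: ∫_0^3 u'v' dx = ∫_0^3 (6*sin(π*x)) v dx for all v ∈ V.

Multiply both sides by a test function v and integrate from 0 to 3:
  ∫_0^3 −u''(x) v(x) dx = ∫_0^3 f(x) v(x) dx.
Integrate the LHS by parts once:
  ∫_0^3 −u'' v dx = −[u'(x) v(x)]_0^3 + ∫_0^3 u'(x) v'(x) dx.
Thus ∫_0^3 u'(x) v'(x) dx = ∫_0^3 f(x) v(x) dx + [u'(x) v(x)]_0^3.
Choose V so that boundary terms are either known or forced to vanish.
u is Dirichlet: u(0) = u(3) = 0. Let V = H^1_0(0, 3); then v(0) = v(3) = 0, and [u' v]_0^3 = 0.
Weak formulation: find u (satisfying any essential BC) such that ∫_0^3 u'(x) v'(x) dx = ∫_0^3 f v dx for all v ∈ V.
Substituting f(x) = 6*sin(π*x), the right-hand side is ∫_0^3 (6*sin(π*x)) v dx.


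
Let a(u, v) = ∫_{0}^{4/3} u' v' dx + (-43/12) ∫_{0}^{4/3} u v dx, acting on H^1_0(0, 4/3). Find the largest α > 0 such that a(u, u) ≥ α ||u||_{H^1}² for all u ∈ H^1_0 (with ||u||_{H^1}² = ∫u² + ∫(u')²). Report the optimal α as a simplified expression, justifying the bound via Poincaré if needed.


α = (-172 + 27*π^2)/(3*(16 + 9*π^2))

Coercivity of a(·,·) on H^1_0(0, 4/3) means a(u, u) ≥ α ||u||_{H^1}² for every u ∈ H^1_0.
The interval has length L = 4/3, and Poincaré/coercivity depend only on L. Here a(u, u) = ∫(u')² + (-43/12)·∫u².
Here c = -43/12 < 0 with |c| < (π/L)² = 9*π^2/16, so coercivity still holds. The condition a(u,u) ≥ α||u||_{H^1}² reads (1−α)∫(u')² ≥ (α−c)∫u². Any admissible α is ≤ 1 (rapidly oscillating u have ∫u²/∫(u')² → 0), and α = 1 would force 0 ≥ (1−c)∫u², impossible since c < 1; so 1−α > 0. By the sharp Poincaré inequality on H^1_0 of an interval of length L, ∫(u')² ≥ (π/L)²∫u² with equality for the first sine mode sin(π(x−x₀)/L) (x₀ the left endpoint), so the inequality holds for all u iff (1−α)(π/L)² ≥ α − c, i.e. α ≤ ((π/L)² + c)/((π/L)² + 1) = (1 + c(L/π)²)/(1 + (L/π)²). (Direct route, valid since c ≤ 0: Poincaré gives c∫u² ≥ c(L/π)²∫(u')², so a(u,u) ≥ (1 + c(L/π)²)∫(u')², while ||u||_{H^1}² ≤ (1 + (L/π)²)∫(u')²; dividing yields the same α.) With (π/L)² = 9*π^2/16 and c = -43/12, the largest admissible constant is α = ((π/L)² + c)/((π/L)² + 1).
Simplifying, α = (-172 + 27*π^2)/(3*(16 + 9*π^2)).


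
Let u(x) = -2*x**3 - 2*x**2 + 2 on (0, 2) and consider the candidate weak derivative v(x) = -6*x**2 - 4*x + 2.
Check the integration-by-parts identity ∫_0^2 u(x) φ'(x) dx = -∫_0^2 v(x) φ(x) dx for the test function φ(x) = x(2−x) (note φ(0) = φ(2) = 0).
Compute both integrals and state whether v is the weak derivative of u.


LHS = 224/15, RHS = 184/15. No, v is not the weak derivative of u.

u(x) = -2*x**3 - 2*x**2 + 2, classical derivative u'(x) = -6*x**2 - 4*x.
φ(x) = x(2−x), so φ'(x) = 2 - 2*x.
Note φ(0) = φ(2) = 0, so the boundary term u·φ vanishes.
LHS = ∫_0^2 u(x) φ'(x) dx = ∫_0^2 (4*x^4 - 4*x^2 - 4*x + 4) dx. Term by term:
  ∫_0^2 4*x^4 dx = 128/5;  ∫_0^2 -4*x^2 dx = -32/3;  ∫_0^2 -4*x dx = -8;
  ∫_0^2 4 dx = 8.
Sum: 128/5 − 32/3 − 8 + 8 = 224/15.
So LHS = 224/15.
∫_0^2 v(x) φ(x) dx = ∫_0^2 (6*x^4 - 8*x^3 - 10*x^2 + 4*x) dx. Term by term:
  ∫_0^2 6*x^4 dx = 192/5;  ∫_0^2 -8*x^3 dx = -32;  ∫_0^2 -10*x^2 dx = -80/3;
  ∫_0^2 4*x dx = 8.
Sum: 192/5 − 32 − 80/3 + 8 = -184/15.
So RHS = -∫_0^2 v(x) φ(x) dx = 184/15.
LHS − RHS = 8/3 ≠ 0, so the identity fails.
(For a valid weak derivative the identity must hold for EVERY test function, in particular this one. The failure shows v is NOT the weak derivative of u.)
Correct weak derivative would be u'(x) = -6*x**2 - 4*x.
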